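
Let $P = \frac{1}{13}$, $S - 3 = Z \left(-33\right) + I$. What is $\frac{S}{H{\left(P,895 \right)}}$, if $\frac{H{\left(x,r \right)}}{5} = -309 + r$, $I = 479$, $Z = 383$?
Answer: $- \frac{12157}{2930} \approx -4.1491$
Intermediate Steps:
$S = -12157$ ($S = 3 + \left(383 \left(-33\right) + 479\right) = 3 + \left(-12639 + 479\right) = 3 - 12160 = -12157$)
$P = \frac{1}{13} \approx 0.076923$
$H{\left(x,r \right)} = -1545 + 5 r$ ($H{\left(x,r \right)} = 5 \left(-309 + r\right) = -1545 + 5 r$)
$\frac{S}{H{\left(P,895 \right)}} = - \frac{12157}{-1545 + 5 \cdot 895} = - \frac{12157}{-1545 + 4475} = - \frac{12157}{2930}$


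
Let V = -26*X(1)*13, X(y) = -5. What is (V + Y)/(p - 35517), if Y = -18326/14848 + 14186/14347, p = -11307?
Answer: -179979351623/4987323881472 ≈ -0.036087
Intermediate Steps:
V = 1690 (V = -26*(-5)*13 = 130*13 = 1690)
Y = -26144697/106512128 (Y = -18326*1/14848 + 14186*(1/14347) = -9163/7424 + 14186/14347 = -26144697/106512128 ≈ -0.24546)
(V + Y)/(p - 35517) = (1690 - 26144697/106512128)/(-11307 - 35517) = (179979351623/106512128)/(-46824) = (179979351623/106512128)*(-1/46824) = -179979351623/4987323881472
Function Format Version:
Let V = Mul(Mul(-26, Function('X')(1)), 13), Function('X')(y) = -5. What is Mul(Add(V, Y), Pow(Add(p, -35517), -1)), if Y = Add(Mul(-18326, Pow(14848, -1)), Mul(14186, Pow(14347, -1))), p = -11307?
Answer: Rational(-179979351623, 4987323881472) ≈ -0.036087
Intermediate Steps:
V = 1690 (V = Mul(Mul(-26, -5), 13) = Mul(130, 13) = 1690)
Y = Rational(-26144697, 106512128) (Y = Add(Mul(-18326, Rational(1, 14848)), Mul(14186, Rational(1, 14347))) = Add(Rational(-9163, 7424), Rational(14186, 14347)) = Rational(-26144697, 106512128) ≈ -0.24546)
Mul(Add(V, Y), Pow(Add(p, -35517), -1)) = Mul(Add(1690, Rational(-26144697, 106512128)), Pow(Add(-11307, -35517), -1)) = Mul(Rational(179979351623, 106512128), Pow(-46824, -1)) = Mul(Rational(179979351623, 106512128), Rational(-1, 46824)) = Rational(-179979351623, 4987323881472)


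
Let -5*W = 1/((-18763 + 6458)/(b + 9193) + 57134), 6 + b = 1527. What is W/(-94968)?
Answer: 5357/145329855902820 ≈ 3.6861e-11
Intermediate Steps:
b = 1521 (b = -6 + 1527 = 1521)
W = -10714/3060606855 (W = -1/(5*((-18763 + 6458)/(1521 + 9193) + 57134)) = -1/(5*(-12305/10714 + 57134)) = -1/(5*612121371/10714) = -1/5*10714/612121371 = -10714/3060606855 ≈ -3.5006e-6)
W/(-94968) = -10714/3060606855/(-94968) = -10714/3060606855*(-1/94968) = 5357/145329855902820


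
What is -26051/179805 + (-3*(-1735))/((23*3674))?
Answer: -1265476577/15193882110 ≈ -0.083289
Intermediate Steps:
-26051/179805 + (-3*(-1735))/((23*3674)) = -26051*1/179805 + 5205/84502 = -26051/179805 + 5205*(1/84502) = -26051/179805 + 5205/84502 = -1265476577/15193882110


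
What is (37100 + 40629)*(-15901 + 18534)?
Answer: 204660457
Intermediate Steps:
(37100 + 40629)*(-15901 + 18534) = 77729*2633 = 204660457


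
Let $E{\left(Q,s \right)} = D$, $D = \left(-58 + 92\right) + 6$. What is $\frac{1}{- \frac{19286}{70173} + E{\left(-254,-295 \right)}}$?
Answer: $\frac{70173}{2787634} \approx 0.025173$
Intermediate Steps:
$D = 40$ ($D = 34 + 6 = 40$)
$E{\left(Q,s \right)} = 40$
$\frac{1}{- \frac{19286}{70173} + E{\left(-254,-295 \right)}} = \frac{1}{- \frac{19286}{70173} + 40} = \frac{1}{\frac{2787634}{70173}} = \frac{70173}{2787634}$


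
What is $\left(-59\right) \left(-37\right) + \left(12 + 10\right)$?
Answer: $2205$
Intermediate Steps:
$\left(-59\right) \left(-37\right) + \left(12 + 10\right) = 2183 + 22 = 2205$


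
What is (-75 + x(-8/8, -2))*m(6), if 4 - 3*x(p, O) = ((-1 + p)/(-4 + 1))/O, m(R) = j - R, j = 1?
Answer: 3310/9 ≈ 367.78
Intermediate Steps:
m(R) = 1 - R
x(p, O) = 4/3 - (⅓ - p/3)/(3*O) (x(p, O) = 4/3 - (-1 + p)/(-4 + 1)/(3*O) = 4/3 - (-1 + p)/(-3)/(3*O) = 4/3 - (-1 + p)*(-⅓)/(3*O) = 4/3 - (⅓ - p/3)/(3*O))
(-75 + x(-8/8, -2))*m(6) = (-75 + (⅑)*(-1 - 8/8 + 12*(-2))/(-2))*(1 - 1*6) = (-75 + (⅑)*(-½)*(-1 - 8*⅛ - 24))*(1 - 6) = (-75 + (⅑)*(-½)*(-1 - 1 - 24))*(-5) = (-75 + (⅑)*(-½)*(-26))*(-5) = (-75 + 13/9)*(-5) = -662/9*(-5) = 3310/9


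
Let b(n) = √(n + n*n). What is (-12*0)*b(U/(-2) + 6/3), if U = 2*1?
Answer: 0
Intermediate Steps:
U = 2
b(n) = √(n + n²)
(-12*0)*b(U/(-2) + 6/3) = (-12*0)*√((2/(-2) + 6/3)*(1 + (2/(-2) + 6/3))) = 0*√((2*(-½) + 6*(⅓))*(1 + (2*(-½) + 6*(⅓)))) = 0*√((-1 + 2)*(1 + (-1 + 2))) = 0*√(1*(1 + 1)) = 0*√(1*2) = 0*√2 = 0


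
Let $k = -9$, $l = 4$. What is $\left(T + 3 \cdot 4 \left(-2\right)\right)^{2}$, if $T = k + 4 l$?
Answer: $289$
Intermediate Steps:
$T = 7$ ($T = -9 + 4 \cdot 4 = -9 + 16 = 7$)
$\left(T + 3 \cdot 4 \left(-2\right)\right)^{2} = \left(7 + 3 \cdot 4 \left(-2\right)\right)^{2} = \left(7 + 12 \left(-2\right)\right)^{2} = \left(7 - 24\right)^{2} = \left(-17\right)^{2} = 289$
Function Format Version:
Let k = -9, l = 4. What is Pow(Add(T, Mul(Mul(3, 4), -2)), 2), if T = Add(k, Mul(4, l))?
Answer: 289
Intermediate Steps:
T = 7 (T = Add(-9, Mul(4, 4)) = Add(-9, 16) = 7)
Pow(Add(T, Mul(Mul(3, 4), -2)), 2) = Pow(Add(7, Mul(Mul(3, 4), -2)), 2) = Pow(Add(7, Mul(12, -2)), 2) = Pow(Add(7, -24), 2) = Pow(-17, 2) = 289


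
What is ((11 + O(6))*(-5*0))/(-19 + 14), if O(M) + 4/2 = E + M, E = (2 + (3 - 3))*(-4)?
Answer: 0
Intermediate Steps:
E = -8 (E = (2 + 0)*(-4) = 2*(-4) = -8)
O(M) = -10 + M (O(M) = -2 + (-8 + M) = -10 + M)
((11 + O(6))*(-5*0))/(-19 + 14) = ((11 + (-10 + 6))*(-5*0))/(-19 + 14) = ((11 - 4)*0)/(-5) = (7*0)*(-⅕) = 0*(-⅕) = 0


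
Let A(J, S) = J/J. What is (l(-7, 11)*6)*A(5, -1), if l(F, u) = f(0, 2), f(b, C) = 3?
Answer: 18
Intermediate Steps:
A(J, S) = 1
l(F, u) = 3
(l(-7, 11)*6)*A(5, -1) = (3*6)*1 = 18*1 = 18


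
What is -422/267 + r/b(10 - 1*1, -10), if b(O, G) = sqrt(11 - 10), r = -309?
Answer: -82925/267 ≈ -310.58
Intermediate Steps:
b(O, G) = 1 (b(O, G) = sqrt(1) = 1)
-422/267 + r/b(10 - 1*1, -10) = -422/267 - 309/1 = -422*1/267 - 309*1 = -422/267 - 309 = -82925/267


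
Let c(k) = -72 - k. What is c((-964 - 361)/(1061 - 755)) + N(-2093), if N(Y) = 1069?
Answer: 306407/306 ≈ 1001.3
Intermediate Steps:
c((-964 - 361)/(1061 - 755)) + N(-2093) = (-72 - (-964 - 361)/(1061 - 755)) + 1069 = (-72 - (-1325)/306) + 1069 = (-72 - 1*(-1325/306)) + 1069 = (-72 + 1325/306) + 1069 = -20707/306 + 1069 = 306407/306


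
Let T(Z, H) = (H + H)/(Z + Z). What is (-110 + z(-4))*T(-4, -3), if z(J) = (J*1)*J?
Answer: -141/2 ≈ -70.500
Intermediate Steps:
z(J) = J² (z(J) = J*J = J²)
T(Z, H) = H/Z (T(Z, H) = (2*H)/((2*Z)) = (2*H)*(1/(2*Z)) = H/Z)
(-110 + z(-4))*T(-4, -3) = (-110 + (-4)²)*(-3/(-4)) = (-110 + 16)*(-3*(-¼)) = -94*¾ = -141/2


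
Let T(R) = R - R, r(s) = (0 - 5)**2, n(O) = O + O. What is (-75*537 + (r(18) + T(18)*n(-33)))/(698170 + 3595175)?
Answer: -1150/122667 ≈ -0.0093750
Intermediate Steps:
n(O) = 2*O
r(s) = 25 (r(s) = (-5)**2 = 25)
T(R) = 0
(-75*537 + (r(18) + T(18)*n(-33)))/(698170 + 3595175) = (-75*537 + (25 + 0*(2*(-33))))/(698170 + 3595175) = (-40275 + (25 + 0*(-66)))/4293345 = (-40275 + (25 + 0))*(1/4293345) = (-40275 + 25)*(1/4293345) = -40250*1/4293345 = -1150/122667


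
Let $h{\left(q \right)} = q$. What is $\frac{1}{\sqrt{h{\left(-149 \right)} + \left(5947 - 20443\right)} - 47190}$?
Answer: $- \frac{9438}{445382149} - \frac{i \sqrt{14645}}{2226910745} \approx -2.1191 \cdot 10^{-5} - 5.4343 \cdot 10^{-8} i$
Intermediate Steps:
$\frac{1}{\sqrt{h{\left(-149 \right)} + \left(5947 - 20443\right)} - 47190} = \frac{1}{\sqrt{-149 + \left(5947 - 20443\right)} - 47190} = \frac{1}{\sqrt{-149 - 14496} - 47190} = \frac{1}{\sqrt{-14645} - 47190} = \frac{1}{i \sqrt{14645} - 47190} = \frac{1}{-47190 + i \sqrt{14645}}$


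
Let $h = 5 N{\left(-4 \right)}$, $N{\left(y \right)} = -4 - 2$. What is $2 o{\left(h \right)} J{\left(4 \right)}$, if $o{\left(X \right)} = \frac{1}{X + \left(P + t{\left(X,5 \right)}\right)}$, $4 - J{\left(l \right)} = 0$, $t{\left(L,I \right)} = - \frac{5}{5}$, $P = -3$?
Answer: $- \frac{4}{17} \approx -0.23529$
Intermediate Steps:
$N{\left(y \right)} = -6$
$t{\left(L,I \right)} = -1$ ($t{\left(L,I \right)} = \left(-5\right) \frac{1}{5} = -1$)
$J{\left(l \right)} = 4$ ($J{\left(l \right)} = 4 - 0 = 4 + 0 = 4$)
$h = -30$ ($h = 5 \left(-6\right) = -30$)
$o{\left(X \right)} = \frac{1}{-4 + X}$ ($o{\left(X \right)} = \frac{1}{X - 4} = \frac{1}{-4 + X}$)
$2 o{\left(h \right)} J{\left(4 \right)} = \frac{2}{-4 - 30} \cdot 4 = \frac{2}{-34} \cdot 4 = 2 \left(- \frac{1}{34}\right) 4 = \left(- \frac{1}{17}\right) 4 = - \frac{4}{17}$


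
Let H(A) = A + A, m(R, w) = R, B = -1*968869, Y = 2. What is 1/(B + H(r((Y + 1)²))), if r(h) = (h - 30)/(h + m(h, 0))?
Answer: -3/2906614 ≈ -1.0321e-6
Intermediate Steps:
B = -968869
r(h) = (-30 + h)/(2*h) (r(h) = (h - 30)/(h + h) = (-30 + h)/((2*h)) = (-30 + h)*(1/(2*h)) = (-30 + h)/(2*h))
H(A) = 2*A
1/(B + H(r((Y + 1)²))) = 1/(-968869 + 2*((-30 + (2 + 1)²)/(2*((2 + 1)²)))) = 1/(-968869 + 2*((-30 + 3²)/(2*(3²)))) = 1/(-968869 + 2*((½)*(-30 + 9)/9)) = 1/(-968869 + 2*((½)*(⅑)*(-21))) = 1/(-968869 + 2*(-7/6)) = 1/(-968869 - 7/3) = 1/(-2906614/3) = -3/2906614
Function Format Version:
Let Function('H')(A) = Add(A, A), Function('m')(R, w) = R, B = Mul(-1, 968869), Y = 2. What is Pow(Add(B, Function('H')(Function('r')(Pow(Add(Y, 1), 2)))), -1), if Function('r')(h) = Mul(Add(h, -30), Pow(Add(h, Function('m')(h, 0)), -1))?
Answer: Rational(-3, 2906614) ≈ -1.0321e-6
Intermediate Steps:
B = -968869
Function('r')(h) = Mul(Rational(1, 2), Pow(h, -1), Add(-30, h)) (Function('r')(h) = Mul(Add(h, -30), Pow(Add(h, h), -1)) = Mul(Add(-30, h), Pow(Mul(2, h), -1)) = Mul(Add(-30, h), Mul(Rational(1, 2), Pow(h, -1))) = Mul(Rational(1, 2), Pow(h, -1), Add(-30, h)))
Function('H')(A) = Mul(2, A)
Pow(Add(B, Function('H')(Function('r')(Pow(Add(Y, 1), 2)))), -1) = Pow(Add(-968869, Mul(2, Mul(Rational(1, 2), Pow(Pow(Add(2, 1), 2), -1), Add(-30, Pow(Add(2, 1), 2))))), -1) = Pow(Add(-968869, Mul(2, Mul(Rational(1, 2), Pow(Pow(3, 2), -1), Add(-30, Pow(3, 2))))), -1) = Pow(Add(-968869, Mul(2, Mul(Rational(1, 2), Pow(9, -1), Add(-30, 9)))), -1) = Pow(Add(-968869, Mul(2, Mul(Rational(1, 2), Rational(1, 9), -21))), -1) = Pow(Add(-968869, Mul(2, Rational(-7, 6))), -1) = Pow(Add(-968869, Rational(-7, 3)), -1) = Pow(Rational(-2906614, 3), -1) = Rational(-3, 2906614)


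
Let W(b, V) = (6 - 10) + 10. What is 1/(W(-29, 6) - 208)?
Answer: -1/202 ≈ -0.0049505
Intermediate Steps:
W(b, V) = 6 (W(b, V) = -4 + 10 = 6)
1/(W(-29, 6) - 208) = 1/(6 - 208) = 1/(-202) = -1/202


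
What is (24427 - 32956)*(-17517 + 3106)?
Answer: 122911419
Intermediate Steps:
(24427 - 32956)*(-17517 + 3106) = -8529*(-14411) = 122911419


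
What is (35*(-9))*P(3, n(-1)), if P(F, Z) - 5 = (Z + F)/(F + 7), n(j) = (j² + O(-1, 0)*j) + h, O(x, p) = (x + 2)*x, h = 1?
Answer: -1764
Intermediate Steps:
O(x, p) = x*(2 + x) (O(x, p) = (2 + x)*x = x*(2 + x))
n(j) = 1 + j² - j (n(j) = (j² + (-(2 - 1))*j) + 1 = (j² + (-1*1)*j) + 1 = (j² - j) + 1 = 1 + j² - j)
P(F, Z) = 5 + (F + Z)/(7 + F) (P(F, Z) = 5 + (Z + F)/(F + 7) = 5 + (F + Z)/(7 + F))
(35*(-9))*P(3, n(-1)) = (35*(-9))*((35 + (1 + (-1)² - 1*(-1)) + 6*3)/(7 + 3)) = -315*(35 + (1 + 1 + 1) + 18)/10 = -63*(35 + 3 + 18)/2 = -63*56/2 = -315*28/5 = -1764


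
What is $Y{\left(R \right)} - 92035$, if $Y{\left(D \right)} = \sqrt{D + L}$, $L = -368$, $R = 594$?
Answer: $-92035 + \sqrt{226} \approx -92020.0$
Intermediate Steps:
$Y{\left(D \right)} = \sqrt{-368 + D}$ ($Y{\left(D \right)} = \sqrt{D - 368} = \sqrt{-368 + D}$)
$Y{\left(R \right)} - 92035 = \sqrt{-368 + 594} - 92035 = \sqrt{226} - 92035 = -92035 + \sqrt{226}$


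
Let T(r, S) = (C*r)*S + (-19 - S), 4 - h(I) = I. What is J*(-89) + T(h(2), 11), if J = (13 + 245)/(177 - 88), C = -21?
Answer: -750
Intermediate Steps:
h(I) = 4 - I
J = 258/89 ≈ 2.8989
T(r, S) = -19 - S - 21*S*r (T(r, S) = (-21*r)*S + (-19 - S) = -21*S*r + (-19 - S) = -19 - S - 21*S*r)
J*(-89) + T(h(2), 11) = (258/89)*(-89) + (-19 - 1*11 - 21*11*(4 - 1*2)) = -258 + (-19 - 11 - 21*11*(4 - 2)) = -258 + (-19 - 11 - 21*11*2) = -258 + (-19 - 11 - 462) = -258 - 492 = -750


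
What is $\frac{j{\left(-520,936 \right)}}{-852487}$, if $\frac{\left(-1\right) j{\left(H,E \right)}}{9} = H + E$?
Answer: $\frac{3744}{852487} \approx 0.0043919$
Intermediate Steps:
$j{\left(H,E \right)} = - 9 E - 9 H$ ($j{\left(H,E \right)} = - 9 \left(H + E\right) = - 9 \left(E + H\right) = - 9 E - 9 H$)
$\frac{j{\left(-520,936 \right)}}{-852487} = \frac{\left(-9\right) 936 - -4680}{-852487} = \left(-8424 + 4680\right) \left(- \frac{1}{852487}\right) = \left(-3744\right) \left(- \frac{1}{852487}\right) = \frac{3744}{852487}$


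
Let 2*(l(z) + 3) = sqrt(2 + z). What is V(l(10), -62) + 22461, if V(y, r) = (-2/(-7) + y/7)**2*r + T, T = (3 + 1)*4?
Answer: 1101125/49 + 124*sqrt(3)/49 ≈ 22476.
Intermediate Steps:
l(z) = -3 + sqrt(2 + z)/2
T = 16 (T = 4*4 = 16)
V(y, r) = 16 + r*(2/7 + y/7)**2 (V(y, r) = (-2/(-7) + y/7)**2*r + 16 = (-2*(-1/7) + y*(1/7))**2*r + 16 = (2/7 + y/7)**2*r + 16 = r*(2/7 + y/7)**2 + 16 = 16 + r*(2/7 + y/7)**2)
V(l(10), -62) + 22461 = (16 + (1/49)*(-62)*(2 + (-3 + sqrt(2 + 10)/2))**2) + 22461 = (16 + (1/49)*(-62)*(2 + (-3 + sqrt(12)/2))**2) + 22461 = (16 + (1/49)*(-62)*(2 + (-3 + (2*sqrt(3))/2))**2) + 22461 = (16 + (1/49)*(-62)*(2 + (-3 + sqrt(3)))**2) + 22461 = (16 + (1/49)*(-62)*(-1 + sqrt(3))**2) + 22461 = (16 - 62*(-1 + sqrt(3))**2/49) + 22461 = 22477 - 62*(-1 + sqrt(3))**2/49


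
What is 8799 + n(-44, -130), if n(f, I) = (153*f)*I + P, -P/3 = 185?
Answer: 883404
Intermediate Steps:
P = -555 (P = -3*185 = -555)
n(f, I) = -555 + 153*I*f (n(f, I) = (153*f)*I - 555 = 153*I*f - 555 = -555 + 153*I*f)
8799 + n(-44, -130) = 8799 + (-555 + 153*(-130)*(-44)) = 8799 + (-555 + 875160) = 8799 + 874605 = 883404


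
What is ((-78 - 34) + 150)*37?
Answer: 1406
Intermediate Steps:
((-78 - 34) + 150)*37 = (-112 + 150)*37 = 38*37 = 1406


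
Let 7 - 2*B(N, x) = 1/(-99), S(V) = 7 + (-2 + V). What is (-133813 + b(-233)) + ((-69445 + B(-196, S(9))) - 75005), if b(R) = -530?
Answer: -27600160/99 ≈ -2.7879e+5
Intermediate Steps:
S(V) = 5 + V
B(N, x) = 347/99 (B(N, x) = 7/2 - ½/(-99) = 7/2 - ½*(-1/99) = 7/2 + 1/198 = 347/99)
(-133813 + b(-233)) + ((-69445 + B(-196, S(9))) - 75005) = (-133813 - 530) + ((-69445 + 347/99) - 75005) = -134343 + (-6874708/99 - 75005) = -134343 - 14300203/99 = -27600160/99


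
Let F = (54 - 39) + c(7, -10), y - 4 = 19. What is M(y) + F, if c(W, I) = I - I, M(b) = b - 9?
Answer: 29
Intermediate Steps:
y = 23 (y = 4 + 19 = 23)
M(b) = -9 + b
c(W, I) = 0
F = 15 (F = (54 - 39) + 0 = 15 + 0 = 15)
M(y) + F = (-9 + 23) + 15 = 14 + 15 = 29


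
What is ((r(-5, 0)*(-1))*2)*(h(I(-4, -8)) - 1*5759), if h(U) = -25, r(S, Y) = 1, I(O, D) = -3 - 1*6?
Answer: 11568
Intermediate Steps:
I(O, D) = -9 (I(O, D) = -3 - 6 = -9)
((r(-5, 0)*(-1))*2)*(h(I(-4, -8)) - 1*5759) = ((1*(-1))*2)*(-25 - 1*5759) = (-1*2)*(-25 - 5759) = -2*(-5784) = 11568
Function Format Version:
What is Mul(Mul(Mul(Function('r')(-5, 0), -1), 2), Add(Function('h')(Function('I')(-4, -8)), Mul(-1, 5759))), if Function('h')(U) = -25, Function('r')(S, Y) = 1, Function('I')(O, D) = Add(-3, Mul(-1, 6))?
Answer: 11568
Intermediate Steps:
Function('I')(O, D) = -9 (Function('I')(O, D) = Add(-3, -6) = -9)
Mul(Mul(Mul(Function('r')(-5, 0), -1), 2), Add(Function('h')(Function('I')(-4, -8)), Mul(-1, 5759))) = Mul(Mul(Mul(1, -1), 2), Add(-25, Mul(-1, 5759))) = Mul(Mul(-1, 2), Add(-25, -5759)) = Mul(-2, -5784) = 11568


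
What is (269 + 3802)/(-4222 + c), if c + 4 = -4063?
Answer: -1357/2763 ≈ -0.49113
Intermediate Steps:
c = -4067 (c = -4 - 4063 = -4067)
(269 + 3802)/(-4222 + c) = (269 + 3802)/(-4222 - 4067) = 4071/(-8289) = 4071*(-1/8289) = -1357/2763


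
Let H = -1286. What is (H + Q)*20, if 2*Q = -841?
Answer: -34130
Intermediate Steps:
Q = -841/2 (Q = (½)*(-841) = -841/2 ≈ -420.50)
(H + Q)*20 = (-1286 - 841/2)*20 = -3413/2*20 = -34130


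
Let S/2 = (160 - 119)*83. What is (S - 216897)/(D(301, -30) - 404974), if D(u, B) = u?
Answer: 210091/404673 ≈ 0.51916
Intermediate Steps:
S = 6806 (S = 2*((160 - 119)*83) = 2*(41*83) = 2*3403 = 6806)
(S - 216897)/(D(301, -30) - 404974) = (6806 - 216897)/(301 - 404974) = -210091/(-404673) = -210091*(-1/404673) = 210091/404673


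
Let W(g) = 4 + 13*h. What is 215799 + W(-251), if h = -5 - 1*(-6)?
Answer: 215816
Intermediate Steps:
h = 1 (h = -5 + 6 = 1)
W(g) = 17 (W(g) = 4 + 13*1 = 4 + 13 = 17)
215799 + W(-251) = 215799 + 17 = 215816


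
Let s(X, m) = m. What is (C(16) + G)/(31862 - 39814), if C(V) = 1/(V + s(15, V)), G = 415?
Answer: -13281/254464 ≈ -0.052192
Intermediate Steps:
C(V) = 1/(2*V) (C(V) = 1/(V + V) = 1/(2*V))
(C(16) + G)/(31862 - 39814) = ((½)/16 + 415)/(31862 - 39814) = ((½)*(1/16) + 415)/(-7952) = (1/32 + 415)*(-1/7952) = (13281/32)*(-1/7952) = -13281/254464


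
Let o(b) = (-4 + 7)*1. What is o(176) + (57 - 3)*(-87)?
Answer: -4695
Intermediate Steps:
o(b) = 3 (o(b) = 3*1 = 3)
o(176) + (57 - 3)*(-87) = 3 + (57 - 3)*(-87) = 3 + 54*(-87) = 3 - 4698 = -4695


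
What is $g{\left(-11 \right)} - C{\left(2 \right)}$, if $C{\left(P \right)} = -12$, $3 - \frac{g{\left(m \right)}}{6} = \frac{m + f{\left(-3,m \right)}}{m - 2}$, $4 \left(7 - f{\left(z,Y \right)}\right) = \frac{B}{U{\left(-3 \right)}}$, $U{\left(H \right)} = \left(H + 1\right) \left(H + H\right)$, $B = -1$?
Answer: $\frac{2929}{104} \approx 28.163$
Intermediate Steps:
$U{\left(H \right)} = 2 H \left(1 + H\right)$ ($U{\left(H \right)} = \left(1 + H\right) 2 H = 2 H \left(1 + H\right)$)
$f{\left(z,Y \right)} = \frac{337}{48}$ ($f{\left(z,Y \right)} = 7 - \frac{\left(-1\right) \frac{1}{2 \left(-3\right) \left(1 - 3\right)}}{4} = 7 - \frac{\left(-1\right) \frac{1}{2 \left(-3\right) \left(-2\right)}}{4} = 7 - \frac{\left(-1\right) \frac{1}{12}}{4} = 7 - - \frac{1}{48} = 7 + \frac{1}{48} = \frac{337}{48}$)
$g{\left(m \right)} = 18 - \frac{6 \left(\frac{337}{48} + m\right)}{-2 + m}$ ($g{\left(m \right)} = 18 - 6 \frac{m + \frac{337}{48}}{m - 2} = 18 - 6 \frac{\frac{337}{48} + m}{-2 + m} = 18 - \frac{6 \left(\frac{337}{48} + m\right)}{-2 + m}$)
$g{\left(-11 \right)} - C{\left(2 \right)} = \frac{-625 + 96 \left(-11\right)}{8 \left(-2 - 11\right)} - -12 = \frac{-625 - 1056}{8 \left(-13\right)} + 12 = \frac{1}{8} \left(- \frac{1}{13}\right) \left(-1681\right) + 12 = \frac{1681}{104} + 12 = \frac{2929}{104}$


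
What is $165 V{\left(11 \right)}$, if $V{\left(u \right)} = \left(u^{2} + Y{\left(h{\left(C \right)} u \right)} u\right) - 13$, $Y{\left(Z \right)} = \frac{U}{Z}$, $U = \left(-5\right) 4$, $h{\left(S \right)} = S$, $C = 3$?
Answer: $16720$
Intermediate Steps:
$U = -20$
$Y{\left(Z \right)} = - \frac{20}{Z}$
$V{\left(u \right)} = - \frac{59}{3} + u^{2}$ ($V{\left(u \right)} = \left(u^{2} + - \frac{20}{3 u} u\right) - 13 = \left(u^{2} - \frac{20}{3}\right) - 13 = \left(- \frac{20}{3} + u^{2}\right) - 13 = - \frac{59}{3} + u^{2}$)
$165 V{\left(11 \right)} = 165 \left(- \frac{59}{3} + 11^{2}\right) = 165 \left(- \frac{59}{3} + 121\right) = 165 \cdot \frac{304}{3} = 16720$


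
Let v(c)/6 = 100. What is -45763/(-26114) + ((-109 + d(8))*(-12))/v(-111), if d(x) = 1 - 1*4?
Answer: 2606459/652850 ≈ 3.9924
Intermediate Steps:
v(c) = 600 (v(c) = 6*100 = 600)
d(x) = -3 (d(x) = 1 - 4 = -3)
-45763/(-26114) + ((-109 + d(8))*(-12))/v(-111) = -45763/(-26114) + ((-109 - 3)*(-12))/600 = -45763*(-1/26114) - 112*(-12)*(1/600) = 45763/26114 + 1344*(1/600) = 45763/26114 + 56/25 = 2606459/652850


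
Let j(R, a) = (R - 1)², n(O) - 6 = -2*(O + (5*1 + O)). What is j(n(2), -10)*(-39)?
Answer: -6591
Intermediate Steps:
n(O) = -4 - 4*O (n(O) = 6 - 2*(O + (5*1 + O)) = 6 - 2*(O + (5 + O)) = 6 - 2*(5 + 2*O) = 6 + (-10 - 4*O) = -4 - 4*O)
j(R, a) = (-1 + R)²
j(n(2), -10)*(-39) = (-1 + (-4 - 4*2))²*(-39) = (-1 + (-4 - 8))²*(-39) = (-1 - 12)²*(-39) = (-13)²*(-39) = 169*(-39) = -6591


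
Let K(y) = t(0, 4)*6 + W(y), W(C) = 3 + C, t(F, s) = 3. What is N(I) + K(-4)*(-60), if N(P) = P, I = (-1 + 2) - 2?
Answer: -1021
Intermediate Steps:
I = -1 (I = 1 - 2 = -1)
K(y) = 21 + y (K(y) = 3*6 + (3 + y) = 18 + (3 + y) = 21 + y)
N(I) + K(-4)*(-60) = -1 + (21 - 4)*(-60) = -1 + 17*(-60) = -1 - 1020 = -1021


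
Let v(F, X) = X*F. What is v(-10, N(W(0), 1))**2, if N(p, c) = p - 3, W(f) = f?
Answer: 900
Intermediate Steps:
N(p, c) = -3 + p
v(F, X) = F*X
v(-10, N(W(0), 1))**2 = (-10*(-3 + 0))**2 = (-10*(-3))**2 = 30**2 = 900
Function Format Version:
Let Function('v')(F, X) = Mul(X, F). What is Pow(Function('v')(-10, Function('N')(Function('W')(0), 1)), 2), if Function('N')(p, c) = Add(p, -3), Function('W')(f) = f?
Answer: 900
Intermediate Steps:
Function('N')(p, c) = Add(-3, p)
Function('v')(F, X) = Mul(F, X)
Pow(Function('v')(-10, Function('N')(Function('W')(0), 1)), 2) = Pow(Mul(-10, Add(-3, 0)), 2) = Pow(Mul(-10, -3), 2) = Pow(30, 2) = 900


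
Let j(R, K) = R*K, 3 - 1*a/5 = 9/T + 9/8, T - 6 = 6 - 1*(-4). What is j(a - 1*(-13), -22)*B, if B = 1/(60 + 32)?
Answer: -3443/736 ≈ -4.6780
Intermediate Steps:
T = 16 (T = 6 + (6 - 1*(-4)) = 6 + (6 + 4) = 6 + 10 = 16)
a = 105/16 (a = 15 - 5*(9/16 + 9/8) = 15 - 5*27/16 = 15 - 135/16 = 105/16 ≈ 6.5625)
j(R, K) = K*R
B = 1/92 ≈ 0.010870
j(a - 1*(-13), -22)*B = -22*(105/16 - 1*(-13))*(1/92) = -22*(105/16 + 13)*(1/92) = -22*313/16*(1/92) = -3443/8*1/92 = -3443/736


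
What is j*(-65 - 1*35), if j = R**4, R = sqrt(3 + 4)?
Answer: -4900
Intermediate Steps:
R = sqrt(7) ≈ 2.6458
j = 49 (j = (sqrt(7))**4 = 49)
j*(-65 - 1*35) = 49*(-65 - 1*35) = 49*(-65 - 35) = 49*(-100) = -4900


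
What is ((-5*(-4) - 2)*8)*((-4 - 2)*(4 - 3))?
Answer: -864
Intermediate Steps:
((-5*(-4) - 2)*8)*((-4 - 2)*(4 - 3)) = ((20 - 2)*8)*(-6*1) = (18*8)*(-6) = 144*(-6) = -864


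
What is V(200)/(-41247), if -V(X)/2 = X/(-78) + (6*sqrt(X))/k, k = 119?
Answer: -200/1608633 + 40*sqrt(2)/1636131 ≈ -8.9755e-5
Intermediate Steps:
V(X) = -12*sqrt(X)/119 + X/39 (V(X) = -2*(X/(-78) + (6*sqrt(X))/119) = -2*(X*(-1/78) + (6*sqrt(X))*(1/119)) = -2*(-X/78 + 6*sqrt(X)/119) = -12*sqrt(X)/119 + X/39)
V(200)/(-41247) = (-120*sqrt(2)/119 + (1/39)*200)/(-41247) = (-120*sqrt(2)/119 + 200/39)*(-1/41247) = (200/39 - 120*sqrt(2)/119)*(-1/41247) = -200/1608633 + 40*sqrt(2)/1636131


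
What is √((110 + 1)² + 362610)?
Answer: 3*√41659 ≈ 612.32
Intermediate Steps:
√((110 + 1)² + 362610) = √(111² + 362610) = √(12321 + 362610) = √374931 = 3*√41659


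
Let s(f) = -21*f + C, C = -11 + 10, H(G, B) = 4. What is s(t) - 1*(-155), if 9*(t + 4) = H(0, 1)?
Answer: 686/3 ≈ 228.67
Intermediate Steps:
t = -32/9 (t = -4 + (⅑)*4 = -4 + 4/9 = -32/9 ≈ -3.5556)
C = -1
s(f) = -1 - 21*f (s(f) = -21*f - 1 = -1 - 21*f)
s(t) - 1*(-155) = (-1 - 21*(-32/9)) - 1*(-155) = (-1 + 224/3) + 155 = 221/3 + 155 = 686/3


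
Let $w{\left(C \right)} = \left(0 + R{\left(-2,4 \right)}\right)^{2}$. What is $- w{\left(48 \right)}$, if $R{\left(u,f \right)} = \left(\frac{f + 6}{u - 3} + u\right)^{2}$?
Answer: $-256$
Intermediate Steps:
$R{\left(u,f \right)} = \left(u + \frac{6 + f}{-3 + u}\right)^{2}$ ($R{\left(u,f \right)} = \left(\frac{6 + f}{-3 + u} + u\right)^{2} = \left(u + \frac{6 + f}{-3 + u}\right)^{2}$)
$w{\left(C \right)} = 256$ ($w{\left(C \right)} = \left(0 + \frac{\left(6 + 4 + \left(-2\right)^{2} - -6\right)^{2}}{\left(-3 - 2\right)^{2}}\right)^{2} = \left(0 + \frac{\left(6 + 4 + 4 + 6\right)^{2}}{25}\right)^{2} = \left(0 + \frac{20^{2}}{25}\right)^{2} = \left(0 + \frac{1}{25} \cdot 400\right)^{2} = \left(0 + 16\right)^{2} = 16^{2} = 256$)
$- w{\left(48 \right)} = \left(-1\right) 256 = -256$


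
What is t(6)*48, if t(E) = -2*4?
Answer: -384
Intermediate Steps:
t(E) = -8
t(6)*48 = -8*48 = -384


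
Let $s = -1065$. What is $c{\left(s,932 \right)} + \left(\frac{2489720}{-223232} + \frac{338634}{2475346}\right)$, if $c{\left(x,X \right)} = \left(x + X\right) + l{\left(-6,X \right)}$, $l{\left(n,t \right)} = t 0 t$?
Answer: $- \frac{4973749424263}{34536027392} \approx -144.02$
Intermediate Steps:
$l{\left(n,t \right)} = 0$ ($l{\left(n,t \right)} = 0 t = 0$)
$c{\left(x,X \right)} = X + x$ ($c{\left(x,X \right)} = \left(x + X\right) + 0 = \left(X + x\right) + 0 = X + x$)
$c{\left(s,932 \right)} + \left(\frac{2489720}{-223232} + \frac{338634}{2475346}\right) = \left(932 - 1065\right) + \left(\frac{2489720}{-223232} + \frac{338634}{2475346}\right) = -133 + \left(2489720 \left(- \frac{1}{223232}\right) + 338634 \cdot \frac{1}{2475346}\right) = -133 + \left(- \frac{311215}{27904} + \frac{169317}{1237673}\right) = -133 - \frac{380457781127}{34536027392} = - \frac{4973749424263}{34536027392}$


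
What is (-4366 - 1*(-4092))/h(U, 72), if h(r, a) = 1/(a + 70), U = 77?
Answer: -38908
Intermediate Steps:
h(r, a) = 1/(70 + a)
(-4366 - 1*(-4092))/h(U, 72) = (-4366 - 1*(-4092))/(1/(70 + 72)) = (-4366 + 4092)/(1/142) = -274/1/142 = -274*142 = -38908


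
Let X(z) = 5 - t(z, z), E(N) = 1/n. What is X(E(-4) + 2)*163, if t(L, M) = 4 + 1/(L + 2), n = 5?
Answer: 2608/21 ≈ 124.19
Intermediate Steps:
t(L, M) = 4 + 1/(2 + L)
E(N) = 1/5
X(z) = 5 - (9 + 4*z)/(2 + z)
X(E(-4) + 2)*163 = ((1 + (1/5 + 2))/(2 + (1/5 + 2)))*163 = ((1 + 11/5)/(2 + 11/5))*163 = ((16/5)/(21/5))*163 = ((5/21)*(16/5))*163 = (16/21)*163 = 2608/21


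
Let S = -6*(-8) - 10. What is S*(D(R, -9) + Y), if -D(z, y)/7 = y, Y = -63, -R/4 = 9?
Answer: 0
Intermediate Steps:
R = -36 (R = -4*9 = -36)
D(z, y) = -7*y
S = 38 (S = 48 - 10 = 38)
S*(D(R, -9) + Y) = 38*(-7*(-9) - 63) = 38*(63 - 63) = 38*0 = 0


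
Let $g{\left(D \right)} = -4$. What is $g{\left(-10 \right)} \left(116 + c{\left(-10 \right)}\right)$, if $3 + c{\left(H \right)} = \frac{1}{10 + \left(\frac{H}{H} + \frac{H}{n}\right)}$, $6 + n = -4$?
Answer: $- \frac{1357}{3} \approx -452.33$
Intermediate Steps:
$n = -10$ ($n = -6 - 4 = -10$)
$c{\left(H \right)} = -3 + \frac{1}{11 - \frac{H}{10}}$ ($c{\left(H \right)} = -3 + \frac{1}{10 + \left(\frac{H}{H} + \frac{H}{-10}\right)} = -3 + \frac{1}{10 + \left(1 + H \left(- \frac{1}{10}\right)\right)} = -3 + \frac{1}{10 - \left(-1 + \frac{H}{10}\right)} = -3 + \frac{1}{11 - \frac{H}{10}}$)
$g{\left(-10 \right)} \left(116 + c{\left(-10 \right)}\right) = - 4 \left(116 + \frac{320 - -30}{-110 - 10}\right) = - 4 \left(116 + \frac{320 + 30}{-120}\right) = - 4 \left(116 - \frac{35}{12}\right) = \left(-4\right) \frac{1357}{12} = - \frac{1357}{3}$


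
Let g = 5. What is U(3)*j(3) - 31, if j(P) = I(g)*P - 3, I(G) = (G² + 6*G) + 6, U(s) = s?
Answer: 509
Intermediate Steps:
I(G) = 6 + G² + 6*G
j(P) = -3 + 61*P (j(P) = (6 + 5² + 6*5)*P - 3 = (6 + 25 + 30)*P - 3 = 61*P - 3 = -3 + 61*P)
U(3)*j(3) - 31 = 3*(-3 + 61*3) - 31 = 3*(-3 + 183) - 31 = 3*180 - 31 = 540 - 31 = 509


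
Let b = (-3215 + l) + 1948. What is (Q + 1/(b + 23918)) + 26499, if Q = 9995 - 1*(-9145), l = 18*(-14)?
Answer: 1022267962/22399 ≈ 45639.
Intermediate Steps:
l = -252
b = -1519 (b = (-3215 - 252) + 1948 = -3467 + 1948 = -1519)
Q = 19140 (Q = 9995 + 9145 = 19140)
(Q + 1/(b + 23918)) + 26499 = (19140 + 1/(-1519 + 23918)) + 26499 = (19140 + 1/22399) + 26499 = 428716861/22399 + 26499 = 1022267962/22399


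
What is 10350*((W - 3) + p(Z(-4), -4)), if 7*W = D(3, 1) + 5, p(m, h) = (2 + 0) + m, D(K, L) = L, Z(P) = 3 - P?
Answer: 496800/7 ≈ 70971.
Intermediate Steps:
p(m, h) = 2 + m
W = 6/7 (W = (1 + 5)/7 = (1/7)*6 = 6/7 ≈ 0.85714)
10350*((W - 3) + p(Z(-4), -4)) = 10350*((6/7 - 3) + (2 + (3 - 1*(-4)))) = 10350*(-15/7 + (2 + (3 + 4))) = 10350*(-15/7 + (2 + 7)) = 10350*(-15/7 + 9) = 10350*(48/7) = 496800/7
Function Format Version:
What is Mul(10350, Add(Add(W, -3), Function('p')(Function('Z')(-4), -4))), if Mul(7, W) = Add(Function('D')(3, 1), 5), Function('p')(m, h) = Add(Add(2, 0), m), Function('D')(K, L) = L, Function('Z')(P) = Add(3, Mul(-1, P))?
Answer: Rational(496800, 7) ≈ 70971.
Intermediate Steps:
Function('p')(m, h) = Add(2, m)
W = Rational(6, 7) (W = Mul(Rational(1, 7), Add(1, 5)) = Mul(Rational(1, 7), 6) = Rational(6, 7) ≈ 0.85714)
Mul(10350, Add(Add(W, -3), Function('p')(Function('Z')(-4), -4))) = Mul(10350, Add(Add(Rational(6, 7), -3), Add(2, Add(3, Mul(-1, -4))))) = Mul(10350, Add(Rational(-15, 7), Add(2, Add(3, 4)))) = Mul(10350, Add(Rational(-15, 7), Add(2, 7))) = Mul(10350, Add(Rational(-15, 7), 9)) = Mul(10350, Rational(48, 7)) = Rational(496800, 7)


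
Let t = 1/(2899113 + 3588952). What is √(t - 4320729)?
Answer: 2*I*√45470258251223087990/6488065 ≈ 2078.6*I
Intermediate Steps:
t = 1/6488065 ≈ 1.5413e-7
√(t - 4320729) = √(1/6488065 - 4320729) = √(-28033170599384/6488065) = 2*I*√45470258251223087990/6488065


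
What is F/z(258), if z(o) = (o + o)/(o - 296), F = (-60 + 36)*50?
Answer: 3800/43 ≈ 88.372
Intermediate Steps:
F = -1200 (F = -24*50 = -1200)
z(o) = 2*o/(-296 + o) (z(o) = (2*o)/(-296 + o) = 2*o/(-296 + o))
F/z(258) = -1200/(2*258/(-296 + 258)) = -1200/(2*258/(-38)) = -1200/(2*258*(-1/38)) = -1200/(-258/19) = -1200*(-19/258) = 3800/43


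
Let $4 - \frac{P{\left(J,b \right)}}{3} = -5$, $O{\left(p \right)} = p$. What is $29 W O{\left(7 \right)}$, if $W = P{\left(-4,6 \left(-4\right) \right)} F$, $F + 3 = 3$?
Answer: $0$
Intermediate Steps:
$P{\left(J,b \right)} = 27$ ($P{\left(J,b \right)} = 12 - -15 = 12 + 15 = 27$)
$F = 0$ ($F = -3 + 3 = 0$)
$W = 0$ ($W = 27 \cdot 0 = 0$)
$29 W O{\left(7 \right)} = 29 \cdot 0 \cdot 7 = 0 \cdot 7 = 0$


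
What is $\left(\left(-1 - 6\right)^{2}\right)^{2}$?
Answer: $2401$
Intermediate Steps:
$\left(\left(-1 - 6\right)^{2}\right)^{2} = \left(\left(-7\right)^{2}\right)^{2} = 49^{2} = 2401$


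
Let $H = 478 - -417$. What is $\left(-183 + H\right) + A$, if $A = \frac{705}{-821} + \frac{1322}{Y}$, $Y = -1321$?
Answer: $\frac{770176525}{1084541} \approx 710.14$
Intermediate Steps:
$H = 895$ ($H = 478 + 417 = 895$)
$A = - \frac{2016667}{1084541}$ ($A = \frac{705}{-821} + \frac{1322}{-1321} = 705 \left(- \frac{1}{821}\right) + 1322 \left(- \frac{1}{1321}\right) = - \frac{705}{821} - \frac{1322}{1321} = - \frac{2016667}{1084541} \approx -1.8595$)
$\left(-183 + H\right) + A = \left(-183 + 895\right) - \frac{2016667}{1084541} = 712 - \frac{2016667}{1084541} = \frac{770176525}{1084541}$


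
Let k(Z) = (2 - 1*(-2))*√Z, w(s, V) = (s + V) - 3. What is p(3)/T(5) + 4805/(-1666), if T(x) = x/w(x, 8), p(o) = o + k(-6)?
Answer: 5191/1666 + 8*I*√6 ≈ 3.1158 + 19.596*I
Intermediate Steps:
w(s, V) = -3 + V + s (w(s, V) = (V + s) - 3 = -3 + V + s)
k(Z) = 4*√Z (k(Z) = (2 + 2)*√Z = 4*√Z)
p(o) = o + 4*I*√6 (p(o) = o + 4*√(-6) = o + 4*(I*√6) = o + 4*I*√6)
T(x) = x/(5 + x) (T(x) = x/(-3 + 8 + x) = x/(5 + x))
p(3)/T(5) + 4805/(-1666) = (3 + 4*I*√6)/((5/(5 + 5))) + 4805/(-1666) = (3 + 4*I*√6)/((5/10)) + 4805*(-1/1666) = (3 + 4*I*√6)/((5*(⅒))) - 4805/1666 = (3 + 4*I*√6)/(½) - 4805/1666 = (3 + 4*I*√6)*2 - 4805/1666 = (6 + 8*I*√6) - 4805/1666 = 5191/1666 + 8*I*√6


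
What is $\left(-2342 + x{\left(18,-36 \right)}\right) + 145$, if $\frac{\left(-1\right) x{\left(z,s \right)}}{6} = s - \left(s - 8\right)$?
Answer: $-2245$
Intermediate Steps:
$x{\left(z,s \right)} = -48$ ($x{\left(z,s \right)} = - 6 \left(s - \left(s - 8\right)\right) = - 6 \left(s - \left(-8 + s\right)\right) = \left(-6\right) 8 = -48$)
$\left(-2342 + x{\left(18,-36 \right)}\right) + 145 = \left(-2342 - 48\right) + 145 = -2390 + 145 = -2245$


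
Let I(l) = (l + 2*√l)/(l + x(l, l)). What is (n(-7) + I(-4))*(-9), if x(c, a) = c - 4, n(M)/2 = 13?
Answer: -237 + 3*I ≈ -237.0 + 3.0*I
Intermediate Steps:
n(M) = 26 (n(M) = 2*13 = 26)
x(c, a) = -4 + c
I(l) = (l + 2*√l)/(-4 + 2*l) (I(l) = (l + 2*√l)/(l + (-4 + l)) = (l + 2*√l)/(-4 + 2*l))
(n(-7) + I(-4))*(-9) = (26 + (√(-4) + (½)*(-4))/(-2 - 4))*(-9) = (26 + (2*I - 2)/(-6))*(-9) = (26 - (-2 + 2*I)/6)*(-9) = (26 + (⅓ - I/3))*(-9) = (79/3 - I/3)*(-9) = -237 + 3*I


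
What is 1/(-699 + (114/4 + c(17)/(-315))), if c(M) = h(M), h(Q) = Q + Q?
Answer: -630/422483 ≈ -0.0014912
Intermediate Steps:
h(Q) = 2*Q
c(M) = 2*M
1/(-699 + (114/4 + c(17)/(-315))) = 1/(-699 + (114/4 + (2*17)/(-315))) = 1/(-699 + (114*(1/4) + 34*(-1/315))) = 1/(-699 + (57/2 - 34/315)) = 1/(-699 + 17887/630) = 1/(-422483/630) = -630/422483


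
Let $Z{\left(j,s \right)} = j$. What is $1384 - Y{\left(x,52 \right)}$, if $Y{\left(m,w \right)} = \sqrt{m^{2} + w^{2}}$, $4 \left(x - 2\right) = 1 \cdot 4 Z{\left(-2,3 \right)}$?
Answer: $1332$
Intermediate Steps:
$x = 0$ ($x = 2 + \frac{1 \cdot 4 \left(-2\right)}{4} = 2 + \frac{4 \left(-2\right)}{4} = 2 + \frac{1}{4} \left(-8\right) = 2 - 2 = 0$)
$1384 - Y{\left(x,52 \right)} = 1384 - \sqrt{0^{2} + 52^{2}} = 1384 - \sqrt{0 + 2704} = 1384 - \sqrt{2704} = 1384 - 52 = 1332$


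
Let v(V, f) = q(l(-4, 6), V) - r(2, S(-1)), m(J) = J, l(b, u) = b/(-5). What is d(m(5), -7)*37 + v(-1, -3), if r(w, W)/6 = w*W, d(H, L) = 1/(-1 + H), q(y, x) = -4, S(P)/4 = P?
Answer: 213/4 ≈ 53.250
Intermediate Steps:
S(P) = 4*P
l(b, u) = -b/5 (l(b, u) = b*(-⅕) = -b/5)
r(w, W) = 6*W*w (r(w, W) = 6*(w*W) = 6*(W*w) = 6*W*w)
v(V, f) = 44 (v(V, f) = -4 - 6*4*(-1)*2 = -4 - 6*(-4)*2 = -4 - 1*(-48) = -4 + 48 = 44)
d(m(5), -7)*37 + v(-1, -3) = 37/(-1 + 5) + 44 = 37/4 + 44 = 213/4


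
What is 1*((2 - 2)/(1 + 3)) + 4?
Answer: 4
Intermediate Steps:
1*((2 - 2)/(1 + 3)) + 4 = 1*(0/4) + 4 = 1*(0*(¼)) + 4 = 1*0 + 4 = 0 + 4 = 4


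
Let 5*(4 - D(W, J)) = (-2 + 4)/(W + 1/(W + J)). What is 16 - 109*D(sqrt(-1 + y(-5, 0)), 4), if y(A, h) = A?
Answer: -253228/605 - 4578*I*sqrt(6)/605 ≈ -418.56 - 18.535*I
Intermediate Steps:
D(W, J) = 4 - 2/(5*(W + 1/(J + W))) (D(W, J) = 4 - (-2 + 4)/(5*(W + 1/(W + J))) = 4 - 2/(5*(W + 1/(J + W))))
16 - 109*D(sqrt(-1 + y(-5, 0)), 4) = 16 - 218*(10 - 1*4 - sqrt(-1 - 5) + 10*(sqrt(-1 - 5))**2 + 10*4*sqrt(-1 - 5))/(5*(1 + (sqrt(-1 - 5))**2 + 4*sqrt(-1 - 5))) = 16 - 218*(10 - 4 - sqrt(-6) + 10*(sqrt(-6))**2 + 10*4*sqrt(-6))/(5*(1 + (sqrt(-6))**2 + 4*sqrt(-6))) = 16 - 218*(10 - 4 - I*sqrt(6) + 10*(I*sqrt(6))**2 + 10*4*(I*sqrt(6)))/(5*(1 + (I*sqrt(6))**2 + 4*(I*sqrt(6)))) = 16 - 218*(10 - 4 - I*sqrt(6) + 10*(-6) + 40*I*sqrt(6))/(5*(1 - 6 + 4*I*sqrt(6))) = 16 - 218*(10 - 4 - I*sqrt(6) - 60 + 40*I*sqrt(6))/(5*(-5 + 4*I*sqrt(6))) = 16 - 218*(-54 + 39*I*sqrt(6))/(5*(-5 + 4*I*sqrt(6)))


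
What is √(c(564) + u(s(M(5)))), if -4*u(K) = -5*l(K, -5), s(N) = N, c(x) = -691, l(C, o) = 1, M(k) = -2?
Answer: I*√2759/2 ≈ 26.263*I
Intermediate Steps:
u(K) = 5/4 (u(K) = -(-5)/4 = -¼*(-5) = 5/4)
√(c(564) + u(s(M(5)))) = √(-691 + 5/4) = √(-2759/4) = I*√2759/2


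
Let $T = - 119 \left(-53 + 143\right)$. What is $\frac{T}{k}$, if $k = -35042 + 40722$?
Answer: $- \frac{1071}{568} \approx -1.8856$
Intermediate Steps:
$T = -10710$ ($T = \left(-119\right) 90 = -10710$)
$k = 5680$
$\frac{T}{k} = - \frac{10710}{5680} = \left(-10710\right) \frac{1}{5680} = - \frac{1071}{568}$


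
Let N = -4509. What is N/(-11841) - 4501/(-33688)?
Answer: 68398511/132966536 ≈ 0.51440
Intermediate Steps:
N/(-11841) - 4501/(-33688) = -4509/(-11841) - 4501/(-33688) = -4509*(-1/11841) - 4501*(-1/33688) = 1503/3947 + 4501/33688 = 68398511/132966536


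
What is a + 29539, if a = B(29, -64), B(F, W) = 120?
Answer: 29659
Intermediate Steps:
a = 120
a + 29539 = 120 + 29539 = 29659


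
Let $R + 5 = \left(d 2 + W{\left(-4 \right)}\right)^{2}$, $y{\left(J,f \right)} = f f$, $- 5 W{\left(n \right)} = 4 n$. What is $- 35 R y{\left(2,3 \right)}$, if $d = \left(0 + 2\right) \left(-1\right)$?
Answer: $\frac{6867}{5} \approx 1373.4$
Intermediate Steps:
$d = -2$ ($d = 2 \left(-1\right) = -2$)
$W{\left(n \right)} = - \frac{4 n}{5}$
$y{\left(J,f \right)} = f^{2}$
$R = - \frac{109}{25}$ ($R = -5 + \left(\left(-2\right) 2 - - \frac{16}{5}\right)^{2} = -5 + \left(-4 + \frac{16}{5}\right)^{2} = -5 + \left(- \frac{4}{5}\right)^{2} = -5 + \frac{16}{25} = - \frac{109}{25} \approx -4.36$)
$- 35 R y{\left(2,3 \right)} = \left(-35\right) \left(- \frac{109}{25}\right) 3^{2} = \frac{763}{5} \cdot 9 = \frac{6867}{5}$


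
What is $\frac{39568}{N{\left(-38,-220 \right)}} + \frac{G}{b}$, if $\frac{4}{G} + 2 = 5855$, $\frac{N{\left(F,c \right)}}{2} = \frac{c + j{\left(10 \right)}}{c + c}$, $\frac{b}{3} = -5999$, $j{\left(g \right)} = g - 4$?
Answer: $\frac{458474752723252}{11270999187} \approx 40677.0$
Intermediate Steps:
$j{\left(g \right)} = -4 + g$
$b = -17997$ ($b = 3 \left(-5999\right) = -17997$)
$N{\left(F,c \right)} = \frac{6 + c}{c}$ ($N{\left(F,c \right)} = 2 \frac{c + \left(-4 + 10\right)}{c + c} = 2 \frac{c + 6}{2 c} = 2 \left(6 + c\right) \frac{1}{2 c} = 2 \frac{6 + c}{2 c} = \frac{6 + c}{c}$)
$G = \frac{4}{5853}$ ($G = \frac{4}{-2 + 5855} = \frac{4}{5853} \approx 0.00068341$)
$\frac{39568}{N{\left(-38,-220 \right)}} + \frac{G}{b} = \frac{39568}{\frac{1}{-220} \left(6 - 220\right)} + \frac{4}{5853 \left(-17997\right)} = \frac{39568}{\left(- \frac{1}{220}\right) \left(-214\right)} + \frac{4}{5853} \left(- \frac{1}{17997}\right) = \frac{39568}{\frac{107}{110}} - \frac{4}{105336441} = 39568 \cdot \frac{110}{107} - \frac{4}{105336441} = \frac{4352480}{107} - \frac{4}{105336441} = \frac{458474752723252}{11270999187}$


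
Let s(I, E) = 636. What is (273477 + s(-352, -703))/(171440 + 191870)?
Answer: 274113/363310 ≈ 0.75449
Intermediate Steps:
(273477 + s(-352, -703))/(171440 + 191870) = (273477 + 636)/(171440 + 191870) = 274113/363310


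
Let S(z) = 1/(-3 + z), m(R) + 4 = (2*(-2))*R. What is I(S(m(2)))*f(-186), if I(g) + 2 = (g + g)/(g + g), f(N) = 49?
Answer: -49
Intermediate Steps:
m(R) = -4 - 4*R (m(R) = -4 + (2*(-2))*R = -4 - 4*R)
I(g) = -1 (I(g) = -2 + (g + g)/(g + g) = -2 + (2*g)/((2*g)) = -2 + (2*g)*(1/(2*g)) = -2 + 1 = -1)
I(S(m(2)))*f(-186) = -1*49 = -49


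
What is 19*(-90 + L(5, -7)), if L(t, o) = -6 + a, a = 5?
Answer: -1729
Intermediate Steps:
L(t, o) = -1 (L(t, o) = -6 + 5 = -1)
19*(-90 + L(5, -7)) = 19*(-90 - 1) = 19*(-91) = -1729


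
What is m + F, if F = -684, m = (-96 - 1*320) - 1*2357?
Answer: -3457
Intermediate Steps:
m = -2773 (m = (-96 - 320) - 2357 = -416 - 2357 = -2773)
m + F = -2773 - 684 = -3457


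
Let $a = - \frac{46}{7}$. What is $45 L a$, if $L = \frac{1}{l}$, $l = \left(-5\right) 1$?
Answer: $\frac{414}{7} \approx 59.143$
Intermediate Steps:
$l = -5$
$a = - \frac{46}{7}$ ($a = \left(-46\right) \frac{1}{7} = - \frac{46}{7} \approx -6.5714$)
$L = - \frac{1}{5}$ ($L = \frac{1}{-5} = - \frac{1}{5} \approx -0.2$)
$45 L a = 45 \left(- \frac{1}{5}\right) \left(- \frac{46}{7}\right) = \left(-9\right) \left(- \frac{46}{7}\right) = \frac{414}{7}$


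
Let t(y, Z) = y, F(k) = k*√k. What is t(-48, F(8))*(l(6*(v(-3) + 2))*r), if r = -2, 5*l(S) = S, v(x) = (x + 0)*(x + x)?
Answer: 2304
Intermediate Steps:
v(x) = 2*x² (v(x) = x*(2*x) = 2*x²)
l(S) = S/5
F(k) = k^(3/2)
t(-48, F(8))*(l(6*(v(-3) + 2))*r) = -48*(6*(2*(-3)² + 2))/5*(-2) = -48*(6*(2*9 + 2))/5*(-2) = -48*(6*(18 + 2))/5*(-2) = -48*(6*20)/5*(-2) = -48*(⅕)*120*(-2) = -1152*(-2) = -48*(-48) = 2304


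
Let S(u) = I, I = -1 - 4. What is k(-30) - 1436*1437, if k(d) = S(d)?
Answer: -2063537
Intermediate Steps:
I = -5
S(u) = -5
k(d) = -5
k(-30) - 1436*1437 = -5 - 1436*1437 = -5 - 2063532 = -2063537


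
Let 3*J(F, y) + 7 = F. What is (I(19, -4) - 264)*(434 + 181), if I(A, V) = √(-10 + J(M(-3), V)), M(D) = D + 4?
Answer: -162360 + 1230*I*√3 ≈ -1.6236e+5 + 2130.4*I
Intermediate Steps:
M(D) = 4 + D
J(F, y) = -7/3 + F/3
I(A, V) = 2*I*√3 (I(A, V) = √(-10 + (-7/3 + (4 - 3)/3)) = √(-10 + (-7/3 + (⅓)*1)) = √(-10 + (-7/3 + ⅓)) = √(-10 - 2) = √(-12) = 2*I*√3)
(I(19, -4) - 264)*(434 + 181) = (2*I*√3 - 264)*(434 + 181) = (-264 + 2*I*√3)*615 = -162360 + 1230*I*√3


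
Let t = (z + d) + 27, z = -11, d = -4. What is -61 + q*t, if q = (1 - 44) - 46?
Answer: -1129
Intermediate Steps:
t = 12 (t = (-11 - 4) + 27 = -15 + 27 = 12)
q = -89 (q = -43 - 46 = -89)
-61 + q*t = -61 - 89*12 = -61 - 1068 = -1129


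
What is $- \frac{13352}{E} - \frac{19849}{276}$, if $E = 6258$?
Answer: $- \frac{926813}{12516} \approx -74.05$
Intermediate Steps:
$- \frac{13352}{E} - \frac{19849}{276} = - \frac{13352}{6258} - \frac{19849}{276} = \left(-13352\right) \frac{1}{6258} - \frac{863}{12} = - \frac{6676}{3129} - \frac{863}{12} = - \frac{926813}{12516}$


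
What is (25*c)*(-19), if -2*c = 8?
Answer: 1900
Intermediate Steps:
c = -4 (c = -½*8 = -4)
(25*c)*(-19) = (25*(-4))*(-19) = -100*(-19) = 1900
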